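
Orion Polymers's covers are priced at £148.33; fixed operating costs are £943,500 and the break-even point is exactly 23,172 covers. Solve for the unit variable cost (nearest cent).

£107.61

At break-even, FC = Q × (P − VC), so P − VC = £943,500 ÷ 23,172 = £40.7172.
Variable cost per unit = £148.33 − £40.7172 = £107.61.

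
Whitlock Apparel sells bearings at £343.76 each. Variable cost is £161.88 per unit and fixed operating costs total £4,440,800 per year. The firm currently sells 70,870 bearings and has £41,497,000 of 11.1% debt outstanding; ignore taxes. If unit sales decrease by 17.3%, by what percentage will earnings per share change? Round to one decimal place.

-58.0%

Total contribution margin = 70,870 × £181.88 = £12,889,835.60.
Operating income = contribution − fixed costs = £12,889,835.60 − £4,440,800 = £8,449,035.60.
After interest of £4,606,167.00, pre-tax earnings = £3,842,868.60.
DCL = total CM / (EBIT − I) = £12,889,835.60 / £3,842,868.60 = 3.3542.
%ΔEPS = DCL × %ΔSales = 3.3542 × -17.3% = -58.0%.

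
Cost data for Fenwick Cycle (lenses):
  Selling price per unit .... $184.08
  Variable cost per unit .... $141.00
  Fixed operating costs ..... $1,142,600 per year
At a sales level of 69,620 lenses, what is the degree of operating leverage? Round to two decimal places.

1.62

At 69,620 units, contribution = 69,620 × $43.08 = $2,999,229.60.
Operating income = contribution − fixed costs = $2,999,229.60 − $1,142,600 = $1,856,629.60.
Degree of operating leverage = $2,999,229.60 / $1,856,629.60 = 1.6154.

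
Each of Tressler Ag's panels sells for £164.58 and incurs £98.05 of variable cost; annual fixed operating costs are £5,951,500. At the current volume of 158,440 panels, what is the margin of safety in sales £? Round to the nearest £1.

£11,353,406

Unit CM = price − variable cost = £164.58 − £98.05 = £66.53. Break-even units = £5,951,500 ÷ £66.53 = 89,455.88; break-even revenue = 89,455.88 × £164.58 = £14,722,649.48.
Current sales = 158,440 × £164.58 = £26,076,055.20.
Margin of safety = £26,076,055.20 − £14,722,649.48 = £11,353,406.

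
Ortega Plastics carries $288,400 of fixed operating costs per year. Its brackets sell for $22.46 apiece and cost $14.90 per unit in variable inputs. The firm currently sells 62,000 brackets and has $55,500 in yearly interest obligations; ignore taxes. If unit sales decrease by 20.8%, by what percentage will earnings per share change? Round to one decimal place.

Total contribution margin = 62,000 × $7.56 = $468,720.00.
Operating income = contribution − fixed costs = $468,720.00 − $288,400 = $180,320.00.
After interest of $55,500.00, pre-tax earnings = $124,820.00.
DCL = total CM / (EBIT − I) = $468,720.00 / $124,820.00 = 3.7552.
%ΔEPS = DCL × %ΔSales = 3.7552 × -20.8% = -78.1%.

-78.1%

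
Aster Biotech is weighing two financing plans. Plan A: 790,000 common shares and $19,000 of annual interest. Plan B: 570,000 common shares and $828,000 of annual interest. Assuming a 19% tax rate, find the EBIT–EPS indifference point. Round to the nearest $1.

At indifference, (EBIT − 19,000)(1 − t)/790,000 = (EBIT − 828,000)(1 − t)/570,000.
The (1 − t) factor cancels: (EBIT − 19,000) × 570,000 = (EBIT − 828,000) × 790,000.
Solving, EBIT = (828,000·790,000 − 19,000·570,000) / (790,000 − 570,000) = 643,290,000,000 / 220,000 = 2,924,045.45.

$2,924,045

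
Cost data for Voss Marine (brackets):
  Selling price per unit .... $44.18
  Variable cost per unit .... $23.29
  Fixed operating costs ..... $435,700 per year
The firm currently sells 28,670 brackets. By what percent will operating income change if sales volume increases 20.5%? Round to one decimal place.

+75.2%

Total contribution margin = 28,670 × $20.89 = $598,916.30.
EBIT = $598,916.30 − $435,700 = $163,216.30.
So DOL = total CM / EBIT = $598,916.30 / $163,216.30 = 3.6695.
%ΔEBIT = DOL × %ΔSales = 3.6695 × +20.5% = +75.2%.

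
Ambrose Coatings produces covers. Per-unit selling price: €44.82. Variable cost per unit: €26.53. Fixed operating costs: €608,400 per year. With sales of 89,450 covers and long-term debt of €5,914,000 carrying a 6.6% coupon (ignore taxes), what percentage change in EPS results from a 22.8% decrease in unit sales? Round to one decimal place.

-58.5%

Contribution at this volume is 89,450 × €18.29 = €1,636,040.50.
EBIT = €1,636,040.50 − €608,400 = €1,027,640.50.
After interest of €390,324.00, pre-tax earnings = €637,316.50.
DCL = total CM / (EBIT − I) = €1,636,040.50 / €637,316.50 = 2.5671.
EPS therefore changes by 2.5671 × (-22.8%) = -58.5%.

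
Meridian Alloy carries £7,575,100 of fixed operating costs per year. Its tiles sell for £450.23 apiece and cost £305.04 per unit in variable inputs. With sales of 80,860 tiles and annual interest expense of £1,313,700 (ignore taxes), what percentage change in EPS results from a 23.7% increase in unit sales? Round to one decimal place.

At 80,860 units, contribution = 80,860 × £145.19 = £11,740,063.40.
Operating income = contribution − fixed costs = £11,740,063.40 − £7,575,100 = £4,164,963.40.
Interest = £1,313,700.00, so EBIT − I = £2,851,263.40.
Degree of combined leverage = contribution ÷ (EBIT − I) = £11,740,063.40 ÷ £2,851,263.40 = 4.1175.
%ΔEPS = DCL × %ΔSales = 4.1175 × +23.7% = +97.6%.

+97.6%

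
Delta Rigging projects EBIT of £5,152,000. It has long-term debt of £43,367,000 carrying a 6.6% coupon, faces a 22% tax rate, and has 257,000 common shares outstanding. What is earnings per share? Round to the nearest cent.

Pre-tax income = £5,152,000 − £2,862,222.00 = £2,289,778.00.
Net income = £2,289,778.00 × (1 − 0.22) = £1,786,026.84.
Per share: £1,786,026.84 / 257,000 shares = £6.95.

£6.95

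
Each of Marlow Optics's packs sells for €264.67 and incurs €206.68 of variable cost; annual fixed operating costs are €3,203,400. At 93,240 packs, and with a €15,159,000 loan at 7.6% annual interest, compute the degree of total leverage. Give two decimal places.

5.14

Total contribution margin = 93,240 × €57.99 = €5,406,987.60.
Operating income = contribution − fixed costs = €5,406,987.60 − €3,203,400 = €2,203,587.60. Interest = €1,152,084.00, so EBIT − I = €1,051,503.60.
DCL = contribution ÷ (EBIT − I) = €5,406,987.60 ÷ €1,051,503.60 = 5.1421.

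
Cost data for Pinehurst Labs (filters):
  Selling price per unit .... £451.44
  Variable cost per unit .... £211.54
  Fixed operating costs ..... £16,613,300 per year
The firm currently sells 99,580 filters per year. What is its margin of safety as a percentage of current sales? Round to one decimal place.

30.5%

Unit CM = price − variable cost = £451.44 − £211.54 = £239.90. Break-even units = £16,613,300 ÷ £239.90 = 69,250.94; break-even revenue = 69,250.94 × £451.44 = £31,262,643.40.
Actual sales revenue = 99,580 × £451.44 = £44,954,395.20.
Margin of safety = (£44,954,395.20 − £31,262,643.40) ÷ £44,954,395.20 = 30.5%.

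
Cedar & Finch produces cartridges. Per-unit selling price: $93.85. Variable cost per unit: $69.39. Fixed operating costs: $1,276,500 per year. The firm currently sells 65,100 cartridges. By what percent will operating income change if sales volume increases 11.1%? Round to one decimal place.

Total contribution margin = 65,100 × $24.46 = $1,592,346.00.
Subtracting fixed costs: EBIT = $1,592,346.00 − $1,276,500 = $315,846.00.
So DOL = total CM / EBIT = $1,592,346.00 / $315,846.00 = 5.0415.
%ΔEBIT = DOL × %ΔSales = 5.0415 × +11.1% = +56.0%.

+56.0%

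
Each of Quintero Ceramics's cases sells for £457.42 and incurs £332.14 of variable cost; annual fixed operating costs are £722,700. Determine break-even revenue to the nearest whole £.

Contribution margin per unit = £457.42 − £332.14 = £125.28, a CM ratio of £125.28 ÷ £457.42 = 0.2739.
Break-even revenue = fixed costs × price ÷ CM = £722,700 × £457.42 ÷ £125.28 = £2,638,709.

£2,638,709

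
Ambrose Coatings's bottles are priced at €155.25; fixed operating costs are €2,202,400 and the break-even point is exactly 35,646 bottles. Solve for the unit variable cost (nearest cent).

At break-even, FC = Q × (P − VC), so P − VC = €2,202,400 ÷ 35,646 = €61.7853.
Variable cost per unit = €155.25 − €61.7853 = €93.46.

€93.46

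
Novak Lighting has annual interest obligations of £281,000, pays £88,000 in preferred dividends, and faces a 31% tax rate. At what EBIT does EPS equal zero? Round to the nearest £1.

Grossing the preferred dividend up to pre-tax terms: £88,000 / (1 − 0.31) = £127,536.23.
Financial break-even EBIT = interest + D_p ÷ (1 − t) = £281,000 + £127,536.23 = £408,536.23.

£408,536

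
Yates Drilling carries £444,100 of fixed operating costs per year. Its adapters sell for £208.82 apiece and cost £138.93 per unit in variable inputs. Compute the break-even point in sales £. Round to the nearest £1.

CM per unit = £208.82 − £138.93 = £69.89; CM ratio = £69.89 / £208.82 = 0.3347.
Break-even revenue = fixed costs × price ÷ CM = £444,100 × £208.82 ÷ £69.89 = £1,326,899.

£1,326,899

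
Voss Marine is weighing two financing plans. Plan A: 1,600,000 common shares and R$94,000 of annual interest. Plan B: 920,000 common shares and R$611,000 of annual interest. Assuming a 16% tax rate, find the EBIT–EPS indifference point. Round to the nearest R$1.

At indifference, (EBIT − 94,000)(1 − t)/1,600,000 = (EBIT − 611,000)(1 − t)/920,000.
Cancelling (1 − t) and cross-multiplying: 920,000·(EBIT − 94,000) = 1,600,000·(EBIT − 611,000).
Solving, EBIT = (611,000·1,600,000 − 94,000·920,000) / (1,600,000 − 920,000) = 891,120,000,000 / 680,000 = 1,310,470.59.

R$1,310,471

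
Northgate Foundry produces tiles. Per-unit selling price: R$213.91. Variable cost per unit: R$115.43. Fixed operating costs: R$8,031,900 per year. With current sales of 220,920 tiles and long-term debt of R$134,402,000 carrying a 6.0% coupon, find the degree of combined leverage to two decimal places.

Contribution at this volume is 220,920 × R$98.48 = R$21,756,201.60.
Operating income = contribution − fixed costs = R$21,756,201.60 − R$8,031,900 = R$13,724,301.60. Interest = R$8,064,120.00, so EBIT − I = R$5,660,181.60.
DCL = contribution ÷ (EBIT − I) = R$21,756,201.60 ÷ R$5,660,181.60 = 3.8437.

3.84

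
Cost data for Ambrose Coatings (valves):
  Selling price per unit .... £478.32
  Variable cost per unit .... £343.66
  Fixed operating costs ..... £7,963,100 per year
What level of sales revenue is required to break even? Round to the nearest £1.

Contribution margin per unit = £478.32 − £343.66 = £134.66, a CM ratio of £134.66 ÷ £478.32 = 0.2815.
Break-even revenue = fixed costs × price ÷ CM = £7,963,100 × £478.32 ÷ £134.66 = £28,285,385.

£28,285,385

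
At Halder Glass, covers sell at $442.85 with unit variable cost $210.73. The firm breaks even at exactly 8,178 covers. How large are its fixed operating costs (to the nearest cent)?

Unit CM = price − variable cost = $442.85 − $210.73 = $232.12.
Fixed costs = break-even units × CM = 8,178 × $232.12 = $1,898,277.36.

$1,898,277.36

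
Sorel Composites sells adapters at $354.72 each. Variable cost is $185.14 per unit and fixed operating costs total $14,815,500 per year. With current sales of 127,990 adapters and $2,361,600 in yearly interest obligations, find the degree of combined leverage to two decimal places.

4.79

Contribution at this volume is 127,990 × $169.58 = $21,704,544.20.
Subtracting fixed costs: EBIT = $21,704,544.20 − $14,815,500 = $6,889,044.20. Interest = $2,361,600.00, so EBIT − I = $4,527,444.20.
Degree of total leverage = total CM / (EBIT − interest) = $21,704,544.20 / $4,527,444.20 = 4.7940.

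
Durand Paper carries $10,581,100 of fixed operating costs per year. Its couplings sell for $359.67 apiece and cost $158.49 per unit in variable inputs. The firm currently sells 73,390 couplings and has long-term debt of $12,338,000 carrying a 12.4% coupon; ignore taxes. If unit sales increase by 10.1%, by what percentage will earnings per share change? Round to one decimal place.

Contribution at this volume is 73,390 × $201.18 = $14,764,600.20.
Operating income = contribution − fixed costs = $14,764,600.20 − $10,581,100 = $4,183,500.20.
Interest = $1,529,912.00, so EBIT − I = $2,653,588.20.
DCL = total CM / (EBIT − I) = $14,764,600.20 / $2,653,588.20 = 5.5640.
EPS therefore changes by 5.5640 × (+10.1%) = +56.2%.

+56.2%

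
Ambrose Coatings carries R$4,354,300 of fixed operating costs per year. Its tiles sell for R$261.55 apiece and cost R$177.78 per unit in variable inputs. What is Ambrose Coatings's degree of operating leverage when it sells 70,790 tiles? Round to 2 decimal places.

Contribution at this volume is 70,790 × R$83.77 = R$5,930,078.30.
Operating income = contribution − fixed costs = R$5,930,078.30 − R$4,354,300 = R$1,575,778.30.
Degree of operating leverage = R$5,930,078.30 / R$1,575,778.30 = 3.7633.

3.76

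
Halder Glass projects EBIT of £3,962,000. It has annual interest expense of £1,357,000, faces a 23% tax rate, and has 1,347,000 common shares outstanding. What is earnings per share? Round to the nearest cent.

Interest = £1,357,000.00, so EBT = £3,962,000 − £1,357,000.00 = £2,605,000.00.
After tax at 23%: net income = £2,605,000.00 × 0.77 = £2,005,850.00.
Per share: £2,005,850.00 / 1,347,000 shares = £1.49.

£1.49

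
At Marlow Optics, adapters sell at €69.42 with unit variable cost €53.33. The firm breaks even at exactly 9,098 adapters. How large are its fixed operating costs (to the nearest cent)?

€146,386.82

Each unit contributes €69.42 − €53.33 = €16.09.
Fixed costs = break-even units × CM = 9,098 × €16.09 = €146,386.82.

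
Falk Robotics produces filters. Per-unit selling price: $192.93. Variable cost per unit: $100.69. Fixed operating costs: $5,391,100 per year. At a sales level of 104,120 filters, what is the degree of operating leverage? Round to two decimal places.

Contribution at this volume is 104,120 × $92.24 = $9,604,028.80.
EBIT = $9,604,028.80 − $5,391,100 = $4,212,928.80.
So DOL = total CM / EBIT = $9,604,028.80 / $4,212,928.80 = 2.2797.

2.28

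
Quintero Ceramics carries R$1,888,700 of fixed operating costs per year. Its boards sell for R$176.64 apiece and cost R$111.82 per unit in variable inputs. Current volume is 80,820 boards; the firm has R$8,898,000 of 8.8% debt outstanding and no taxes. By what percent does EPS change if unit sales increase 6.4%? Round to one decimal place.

Total contribution margin = 80,820 × R$64.82 = R$5,238,752.40.
Operating income = contribution − fixed costs = R$5,238,752.40 − R$1,888,700 = R$3,350,052.40.
After interest of R$783,024.00, pre-tax earnings = R$2,567,028.40.
DCL = total CM / (EBIT − I) = R$5,238,752.40 / R$2,567,028.40 = 2.0408.
%ΔEPS = DCL × %ΔSales = 2.0408 × +6.4% = +13.1%.

+13.1%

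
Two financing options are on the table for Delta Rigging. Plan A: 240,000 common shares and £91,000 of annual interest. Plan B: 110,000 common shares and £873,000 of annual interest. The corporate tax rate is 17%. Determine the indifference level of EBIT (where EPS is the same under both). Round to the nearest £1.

£1,534,692

At indifference, (EBIT − 91,000)(1 − t)/240,000 = (EBIT − 873,000)(1 − t)/110,000.
Cancelling (1 − t) and cross-multiplying: 110,000·(EBIT − 91,000) = 240,000·(EBIT − 873,000).
Solving, EBIT = (873,000·240,000 − 91,000·110,000) / (240,000 − 110,000) = 199,510,000,000 / 130,000 = 1,534,692.31.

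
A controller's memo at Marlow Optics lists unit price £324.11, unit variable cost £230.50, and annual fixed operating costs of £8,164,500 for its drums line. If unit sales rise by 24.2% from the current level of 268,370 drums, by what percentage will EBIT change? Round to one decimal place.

Contribution at this volume is 268,370 × £93.61 = £25,122,115.70.
EBIT = £25,122,115.70 − £8,164,500 = £16,957,615.70.
Degree of operating leverage = £25,122,115.70 / £16,957,615.70 = 1.4815.
So EBIT moves 1.4815 × (+24.2%) = +35.9%.

+35.9%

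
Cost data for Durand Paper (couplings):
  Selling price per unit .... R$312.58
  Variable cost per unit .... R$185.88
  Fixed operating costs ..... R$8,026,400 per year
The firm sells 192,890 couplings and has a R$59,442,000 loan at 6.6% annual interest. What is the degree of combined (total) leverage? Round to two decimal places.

1.96

At 192,890 units, contribution = 192,890 × R$126.70 = R$24,439,163.00.
Operating income = contribution − fixed costs = R$24,439,163.00 − R$8,026,400 = R$16,412,763.00. Interest = R$3,923,172.00, so EBIT − I = R$12,489,591.00.
DCL = contribution ÷ (EBIT − I) = R$24,439,163.00 ÷ R$12,489,591.00 = 1.9568.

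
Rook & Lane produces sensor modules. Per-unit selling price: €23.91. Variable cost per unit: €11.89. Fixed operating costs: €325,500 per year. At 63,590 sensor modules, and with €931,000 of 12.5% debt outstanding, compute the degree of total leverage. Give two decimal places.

2.37

Total contribution margin = 63,590 × €12.02 = €764,351.80.
EBIT = €764,351.80 − €325,500 = €438,851.80. Interest = €116,375.00.
DOL = €764,351.80 ÷ €438,851.80 = 1.7417; DFL = €438,851.80 ÷ €322,476.80 = 1.3609.
Combined leverage = 1.7417 × 1.3609 = 2.3703.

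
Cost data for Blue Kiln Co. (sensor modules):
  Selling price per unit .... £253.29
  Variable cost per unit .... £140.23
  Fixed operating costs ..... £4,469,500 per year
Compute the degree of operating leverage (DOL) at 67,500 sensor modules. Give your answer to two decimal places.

2.41

Contribution at this volume is 67,500 × £113.06 = £7,631,550.00.
EBIT = £7,631,550.00 − £4,469,500 = £3,162,050.00.
DOL = contribution ÷ EBIT = £7,631,550.00 ÷ £3,162,050.00 = 2.4135.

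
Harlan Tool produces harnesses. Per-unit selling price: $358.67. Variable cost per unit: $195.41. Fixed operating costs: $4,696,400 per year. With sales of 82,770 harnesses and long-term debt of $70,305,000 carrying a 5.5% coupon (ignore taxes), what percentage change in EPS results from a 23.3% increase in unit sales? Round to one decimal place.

At 82,770 units, contribution = 82,770 × $163.26 = $13,513,030.20.
Subtracting fixed costs: EBIT = $13,513,030.20 − $4,696,400 = $8,816,630.20.
Interest = $3,866,775.00, so EBIT − I = $4,949,855.20.
DCL = total CM / (EBIT − I) = $13,513,030.20 / $4,949,855.20 = 2.7300.
%ΔEPS = DCL × %ΔSales = 2.7300 × +23.3% = +63.6%.

+63.6%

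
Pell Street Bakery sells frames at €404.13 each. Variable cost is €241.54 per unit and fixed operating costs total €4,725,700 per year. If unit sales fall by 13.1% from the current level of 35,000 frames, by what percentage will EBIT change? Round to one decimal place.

-77.3%

Total contribution margin = 35,000 × €162.59 = €5,690,650.00.
Operating income = contribution − fixed costs = €5,690,650.00 − €4,725,700 = €964,950.00.
So DOL = total CM / EBIT = €5,690,650.00 / €964,950.00 = 5.8974.
So EBIT moves 5.8974 × (-13.1%) = -77.3%.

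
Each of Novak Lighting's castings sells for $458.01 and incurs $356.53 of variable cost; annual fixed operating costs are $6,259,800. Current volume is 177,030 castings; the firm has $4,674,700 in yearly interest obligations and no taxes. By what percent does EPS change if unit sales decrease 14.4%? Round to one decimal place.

-36.8%

Contribution at this volume is 177,030 × $101.48 = $17,965,004.40.
Operating income = contribution − fixed costs = $17,965,004.40 − $6,259,800 = $11,705,204.40.
Interest = $4,674,700.00, so EBIT − I = $7,030,504.40.
Degree of combined leverage = contribution ÷ (EBIT − I) = $17,965,004.40 ÷ $7,030,504.40 = 2.5553.
EPS therefore changes by 2.5553 × (-14.4%) = -36.8%.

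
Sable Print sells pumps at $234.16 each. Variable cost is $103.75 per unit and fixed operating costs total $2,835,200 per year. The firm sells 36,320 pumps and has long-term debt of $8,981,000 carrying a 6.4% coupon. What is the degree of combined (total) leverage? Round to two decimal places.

Total contribution margin = 36,320 × $130.41 = $4,736,491.20.
EBIT = $4,736,491.20 − $2,835,200 = $1,901,291.20. Interest = $574,784.00.
DOL = $4,736,491.20 ÷ $1,901,291.20 = 2.4912; DFL = $1,901,291.20 ÷ $1,326,507.20 = 1.4333.
DCL = DOL × DFL = 2.4912 × 1.4333 = 3.5706.

3.57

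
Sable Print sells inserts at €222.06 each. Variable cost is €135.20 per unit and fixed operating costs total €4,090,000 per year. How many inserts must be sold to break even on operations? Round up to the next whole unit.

47,088 inserts

Unit CM = price − variable cost = €222.06 − €135.20 = €86.86.
Break-even volume = fixed costs ÷ CM per unit = €4,090,000 ÷ €86.86 = 47,087.27, so 47,088 inserts.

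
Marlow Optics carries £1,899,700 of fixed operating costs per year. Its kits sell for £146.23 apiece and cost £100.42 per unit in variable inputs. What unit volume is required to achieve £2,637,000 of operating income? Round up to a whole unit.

99,033 kits

Contribution margin per unit = £146.23 − £100.42 = £45.81.
Need Q such that Q × £45.81 − £1,899,700 = £2,637,000, i.e. Q = £4,536,700 / £45.81 = 99,032.96 → 99,033.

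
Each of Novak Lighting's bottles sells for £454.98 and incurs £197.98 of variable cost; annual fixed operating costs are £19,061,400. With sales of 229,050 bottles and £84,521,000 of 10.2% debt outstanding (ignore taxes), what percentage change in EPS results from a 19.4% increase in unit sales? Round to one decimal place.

+36.6%

Total contribution margin = 229,050 × £257.00 = £58,865,850.00.
Operating income = contribution − fixed costs = £58,865,850.00 − £19,061,400 = £39,804,450.00.
Interest = £8,621,142.00, so EBIT − I = £31,183,308.00.
DCL = total CM / (EBIT − I) = £58,865,850.00 / £31,183,308.00 = 1.8877.
EPS therefore changes by 1.8877 × (+19.4%) = +36.6%.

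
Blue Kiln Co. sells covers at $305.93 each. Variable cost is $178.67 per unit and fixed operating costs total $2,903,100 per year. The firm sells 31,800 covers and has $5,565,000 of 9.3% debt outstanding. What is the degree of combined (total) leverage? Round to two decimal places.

At 31,800 units, contribution = 31,800 × $127.26 = $4,046,868.00.
EBIT = $4,046,868.00 − $2,903,100 = $1,143,768.00. Interest = $517,545.00.
DOL = $4,046,868.00 ÷ $1,143,768.00 = 3.5382; DFL = $1,143,768.00 ÷ $626,223.00 = 1.8265.
DCL = DOL × DFL = 3.5382 × 1.8265 = 6.4625.

6.46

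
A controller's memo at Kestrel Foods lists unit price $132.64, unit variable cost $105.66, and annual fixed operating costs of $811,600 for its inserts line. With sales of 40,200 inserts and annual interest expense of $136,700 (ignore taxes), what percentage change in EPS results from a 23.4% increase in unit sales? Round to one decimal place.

Total contribution margin = 40,200 × $26.98 = $1,084,596.00.
Subtracting fixed costs: EBIT = $1,084,596.00 − $811,600 = $272,996.00.
After interest of $136,700.00, pre-tax earnings = $136,296.00.
DCL = total CM / (EBIT − I) = $1,084,596.00 / $136,296.00 = 7.9577.
%ΔEPS = DCL × %ΔSales = 7.9577 × +23.4% = +186.2%.

+186.2%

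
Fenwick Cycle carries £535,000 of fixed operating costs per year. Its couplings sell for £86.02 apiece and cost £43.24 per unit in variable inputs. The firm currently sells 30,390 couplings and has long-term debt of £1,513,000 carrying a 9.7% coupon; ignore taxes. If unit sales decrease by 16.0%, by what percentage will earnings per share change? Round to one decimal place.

-33.6%

At 30,390 units, contribution = 30,390 × £42.78 = £1,300,084.20.
Subtracting fixed costs: EBIT = £1,300,084.20 − £535,000 = £765,084.20.
After interest of £146,761.00, pre-tax earnings = £618,323.20.
DCL = total CM / (EBIT − I) = £1,300,084.20 / £618,323.20 = 2.1026.
%ΔEPS = DCL × %ΔSales = 2.1026 × -16.0% = -33.6%.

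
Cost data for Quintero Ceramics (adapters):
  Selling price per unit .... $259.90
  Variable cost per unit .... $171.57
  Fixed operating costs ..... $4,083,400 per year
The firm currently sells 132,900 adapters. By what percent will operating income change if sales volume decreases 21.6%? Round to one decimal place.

-33.1%

At 132,900 units, contribution = 132,900 × $88.33 = $11,739,057.00.
Operating income = contribution − fixed costs = $11,739,057.00 − $4,083,400 = $7,655,657.00.
DOL = contribution ÷ EBIT = $11,739,057.00 ÷ $7,655,657.00 = 1.5334.
Operating income changes by 1.5334 × -21.6% = -33.1%.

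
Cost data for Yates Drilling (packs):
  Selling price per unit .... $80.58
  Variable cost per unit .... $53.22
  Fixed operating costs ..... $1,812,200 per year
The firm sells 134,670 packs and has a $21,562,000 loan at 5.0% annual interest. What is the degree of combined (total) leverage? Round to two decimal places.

4.64

Total contribution margin = 134,670 × $27.36 = $3,684,571.20.
EBIT = $3,684,571.20 − $1,812,200 = $1,872,371.20. Interest = $1,078,100.00.
DOL = $3,684,571.20 ÷ $1,872,371.20 = 1.9679; DFL = $1,872,371.20 ÷ $794,271.20 = 2.3573.
Combined leverage = 1.9679 × 2.3573 = 4.6389.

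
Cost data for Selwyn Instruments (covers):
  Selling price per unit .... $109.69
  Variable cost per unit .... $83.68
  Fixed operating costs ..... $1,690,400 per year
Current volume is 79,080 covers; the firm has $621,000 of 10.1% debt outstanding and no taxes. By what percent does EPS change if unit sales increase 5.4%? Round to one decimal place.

At 79,080 units, contribution = 79,080 × $26.01 = $2,056,870.80.
Operating income = contribution − fixed costs = $2,056,870.80 − $1,690,400 = $366,470.80.
After interest of $62,721.00, pre-tax earnings = $303,749.80.
DCL = total CM / (EBIT − I) = $2,056,870.80 / $303,749.80 = 6.7716.
EPS therefore changes by 6.7716 × (+5.4%) = +36.6%.

+36.6%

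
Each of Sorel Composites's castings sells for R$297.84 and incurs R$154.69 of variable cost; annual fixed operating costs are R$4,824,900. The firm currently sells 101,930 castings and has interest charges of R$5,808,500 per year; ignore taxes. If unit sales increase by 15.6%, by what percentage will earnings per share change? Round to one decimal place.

Contribution at this volume is 101,930 × R$143.15 = R$14,591,279.50.
Operating income = contribution − fixed costs = R$14,591,279.50 − R$4,824,900 = R$9,766,379.50.
After interest of R$5,808,500.00, pre-tax earnings = R$3,957,879.50.
Degree of combined leverage = contribution ÷ (EBIT − I) = R$14,591,279.50 ÷ R$3,957,879.50 = 3.6866.
EPS therefore changes by 3.6866 × (+15.6%) = +57.5%.

+57.5%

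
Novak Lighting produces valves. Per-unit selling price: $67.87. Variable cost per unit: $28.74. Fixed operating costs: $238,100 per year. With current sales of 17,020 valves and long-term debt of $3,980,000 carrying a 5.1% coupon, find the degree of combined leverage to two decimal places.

2.96

At 17,020 units, contribution = 17,020 × $39.13 = $665,992.60.
Subtracting fixed costs: EBIT = $665,992.60 − $238,100 = $427,892.60. Interest = $202,980.00.
DOL = $665,992.60 ÷ $427,892.60 = 1.5564; DFL = $427,892.60 ÷ $224,912.60 = 1.9025.
DCL = DOL × DFL = 1.5564 × 1.9025 = 2.9611.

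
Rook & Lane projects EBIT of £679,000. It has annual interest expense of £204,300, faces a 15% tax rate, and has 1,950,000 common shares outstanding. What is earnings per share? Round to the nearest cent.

Pre-tax income = £679,000 − £204,300.00 = £474,700.00.
After tax at 15%: net income = £474,700.00 × 0.85 = £403,495.00.
EPS = £403,495.00 ÷ 1,950,000 = £0.21.

£0.21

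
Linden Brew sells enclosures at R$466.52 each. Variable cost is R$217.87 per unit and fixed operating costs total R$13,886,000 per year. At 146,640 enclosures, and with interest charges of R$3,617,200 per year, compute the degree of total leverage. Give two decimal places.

Contribution at this volume is 146,640 × R$248.65 = R$36,462,036.00.
EBIT = R$36,462,036.00 − R$13,886,000 = R$22,576,036.00. Interest = R$3,617,200.00.
DOL = R$36,462,036.00 ÷ R$22,576,036.00 = 1.6151; DFL = R$22,576,036.00 ÷ R$18,958,836.00 = 1.1908.
Combined leverage = 1.6151 × 1.1908 = 1.9233.

1.92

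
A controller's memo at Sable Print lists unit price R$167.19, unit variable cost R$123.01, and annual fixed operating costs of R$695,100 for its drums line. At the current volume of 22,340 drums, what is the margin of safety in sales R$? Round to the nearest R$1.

R$1,104,564

Each unit contributes R$167.19 − R$123.01 = R$44.18. Break-even units = R$695,100 ÷ R$44.18 = 15,733.36; break-even revenue = 15,733.36 × R$167.19 = R$2,630,461.05.
Current sales = 22,340 × R$167.19 = R$3,735,024.60.
Margin of safety = R$3,735,024.60 − R$2,630,461.05 = R$1,104,564.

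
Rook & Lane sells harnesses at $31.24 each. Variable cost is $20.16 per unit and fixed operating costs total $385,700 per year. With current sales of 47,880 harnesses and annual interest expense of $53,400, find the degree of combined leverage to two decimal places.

5.80

Total contribution margin = 47,880 × $11.08 = $530,510.40.
EBIT = $530,510.40 − $385,700 = $144,810.40. Interest = $53,400.00, so EBIT − I = $91,410.40.
Degree of total leverage = total CM / (EBIT − interest) = $530,510.40 / $91,410.40 = 5.8036.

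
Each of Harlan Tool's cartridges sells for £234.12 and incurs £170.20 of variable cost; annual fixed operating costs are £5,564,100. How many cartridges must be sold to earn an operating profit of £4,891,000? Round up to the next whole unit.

163,566 cartridges

Each unit contributes £234.12 − £170.20 = £63.92.
Units = (FC + target) / CM = (£5,564,100 + £4,891,000) / £63.92 = 163,565.39, so 163,566 cartridges.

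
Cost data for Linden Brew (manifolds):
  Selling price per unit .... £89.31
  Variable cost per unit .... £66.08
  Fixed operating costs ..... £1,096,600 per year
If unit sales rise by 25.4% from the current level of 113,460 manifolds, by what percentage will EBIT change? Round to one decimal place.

+43.5%

At 113,460 units, contribution = 113,460 × £23.23 = £2,635,675.80.
Subtracting fixed costs: EBIT = £2,635,675.80 − £1,096,600 = £1,539,075.80.
DOL = contribution ÷ EBIT = £2,635,675.80 ÷ £1,539,075.80 = 1.7125.
%ΔEBIT = DOL × %ΔSales = 1.7125 × +25.4% = +43.5%.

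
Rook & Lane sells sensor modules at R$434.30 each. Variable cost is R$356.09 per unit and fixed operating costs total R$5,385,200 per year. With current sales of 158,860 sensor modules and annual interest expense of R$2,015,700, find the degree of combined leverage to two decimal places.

2.47

Total contribution margin = 158,860 × R$78.21 = R$12,424,440.60.
Operating income = contribution − fixed costs = R$12,424,440.60 − R$5,385,200 = R$7,039,240.60. Interest = R$2,015,700.00, so EBIT − I = R$5,023,540.60.
Degree of total leverage = total CM / (EBIT − interest) = R$12,424,440.60 / R$5,023,540.60 = 2.4732.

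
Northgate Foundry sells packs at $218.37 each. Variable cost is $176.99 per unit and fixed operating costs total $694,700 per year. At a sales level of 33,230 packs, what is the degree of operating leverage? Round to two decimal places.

Contribution at this volume is 33,230 × $41.38 = $1,375,057.40.
Subtracting fixed costs: EBIT = $1,375,057.40 − $694,700 = $680,357.40.
So DOL = total CM / EBIT = $1,375,057.40 / $680,357.40 = 2.0211.

2.02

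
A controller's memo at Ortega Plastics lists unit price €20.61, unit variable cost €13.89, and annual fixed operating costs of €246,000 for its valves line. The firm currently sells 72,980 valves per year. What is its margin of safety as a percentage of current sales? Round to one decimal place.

49.8%

Unit CM = price − variable cost = €20.61 − €13.89 = €6.72. Break-even units = €246,000 ÷ €6.72 = 36,607.14; break-even revenue = 36,607.14 × €20.61 = €754,473.21.
Current sales = 72,980 × €20.61 = €1,504,117.80.
Margin of safety = (€1,504,117.80 − €754,473.21) ÷ €1,504,117.80 = 49.8%.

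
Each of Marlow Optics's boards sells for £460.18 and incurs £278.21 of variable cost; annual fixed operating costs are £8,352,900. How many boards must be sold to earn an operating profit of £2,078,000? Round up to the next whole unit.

Each unit contributes £460.18 − £278.21 = £181.97.
Required volume = (fixed costs + target profit) ÷ CM = (£8,352,900 + £2,078,000) ÷ £181.97 = 57,322.09, so 57,323 boards.

57,323 boards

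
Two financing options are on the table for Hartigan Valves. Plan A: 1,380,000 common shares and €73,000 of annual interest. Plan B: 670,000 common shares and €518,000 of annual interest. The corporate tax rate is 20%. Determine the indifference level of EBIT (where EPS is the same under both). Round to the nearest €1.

Set EPS_A = EPS_B: (EBIT − €73,000)(1 − 0.20) ÷ 1,380,000 = (EBIT − €518,000)(1 − 0.20) ÷ 670,000.
Cancelling (1 − t) and cross-multiplying: 670,000·(EBIT − 73,000) = 1,380,000·(EBIT − 518,000).
EBIT × (1,380,000 − 670,000) = 518,000 × 1,380,000 − 73,000 × 670,000 = 665,930,000,000, so EBIT = 665,930,000,000 ÷ 710,000 = 937,929.58.

€937,930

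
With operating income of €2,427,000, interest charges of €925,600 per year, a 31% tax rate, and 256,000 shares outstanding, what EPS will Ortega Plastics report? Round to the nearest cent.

€4.05

Pre-tax income = €2,427,000 − €925,600.00 = €1,501,400.00.
Net income = €1,501,400.00 × (1 − 0.31) = €1,035,966.00.
Per share: €1,035,966.00 / 256,000 shares = €4.05.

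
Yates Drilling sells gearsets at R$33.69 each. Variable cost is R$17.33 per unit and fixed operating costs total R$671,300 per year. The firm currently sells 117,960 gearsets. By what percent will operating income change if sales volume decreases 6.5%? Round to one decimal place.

-10.0%

Total contribution margin = 117,960 × R$16.36 = R$1,929,825.60.
EBIT = R$1,929,825.60 − R$671,300 = R$1,258,525.60.
DOL = contribution ÷ EBIT = R$1,929,825.60 ÷ R$1,258,525.60 = 1.5334.
%ΔEBIT = DOL × %ΔSales = 1.5334 × -6.5% = -10.0%.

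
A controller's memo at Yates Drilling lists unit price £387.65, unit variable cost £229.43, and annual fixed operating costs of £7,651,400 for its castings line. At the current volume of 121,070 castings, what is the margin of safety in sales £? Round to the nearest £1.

£28,186,324

Each unit contributes £387.65 − £229.43 = £158.22. Break-even units = £7,651,400 ÷ £158.22 = 48,359.25; break-even revenue = 48,359.25 × £387.65 = £18,746,461.95.
Current sales = 121,070 × £387.65 = £46,932,785.50.
Margin of safety = £46,932,785.50 − £18,746,461.95 = £28,186,324.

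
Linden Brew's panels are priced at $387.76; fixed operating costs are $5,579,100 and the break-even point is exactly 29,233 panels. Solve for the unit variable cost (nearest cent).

$196.91

Contribution per unit must be FC / Q = $5,579,100 / 29,233 = $190.8494.
Variable cost per unit = $387.76 − $190.8494 = $196.91.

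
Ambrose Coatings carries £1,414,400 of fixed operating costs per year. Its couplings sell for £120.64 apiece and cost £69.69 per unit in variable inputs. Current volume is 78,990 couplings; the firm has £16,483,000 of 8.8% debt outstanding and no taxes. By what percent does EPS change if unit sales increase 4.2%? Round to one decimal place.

+14.6%

Total contribution margin = 78,990 × £50.95 = £4,024,540.50.
Subtracting fixed costs: EBIT = £4,024,540.50 − £1,414,400 = £2,610,140.50.
Interest = £1,450,504.00, so EBIT − I = £1,159,636.50.
DCL = total CM / (EBIT − I) = £4,024,540.50 / £1,159,636.50 = 3.4705.
EPS therefore changes by 3.4705 × (+4.2%) = +14.6%.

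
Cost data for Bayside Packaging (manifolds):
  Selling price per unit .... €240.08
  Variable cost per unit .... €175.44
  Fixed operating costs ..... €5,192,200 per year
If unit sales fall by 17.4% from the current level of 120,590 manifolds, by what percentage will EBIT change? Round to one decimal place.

Total contribution margin = 120,590 × €64.64 = €7,794,937.60.
EBIT = €7,794,937.60 − €5,192,200 = €2,602,737.60.
Degree of operating leverage = €7,794,937.60 / €2,602,737.60 = 2.9949.
So EBIT moves 2.9949 × (-17.4%) = -52.1%.

-52.1%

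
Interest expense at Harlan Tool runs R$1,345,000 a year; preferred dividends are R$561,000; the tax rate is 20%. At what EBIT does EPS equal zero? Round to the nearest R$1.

R$2,046,250

Grossing the preferred dividend up to pre-tax terms: R$561,000 / (1 − 0.20) = R$701,250.00.
Financial break-even EBIT = interest + D_p ÷ (1 − t) = R$1,345,000 + R$701,250.00 = R$2,046,250.00.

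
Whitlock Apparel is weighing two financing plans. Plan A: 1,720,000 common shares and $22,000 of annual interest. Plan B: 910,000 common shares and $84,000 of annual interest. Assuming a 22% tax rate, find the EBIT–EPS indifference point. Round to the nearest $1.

$153,654

At indifference, (EBIT − 22,000)(1 − t)/1,720,000 = (EBIT − 84,000)(1 − t)/910,000.
The (1 − t) factor cancels: (EBIT − 22,000) × 910,000 = (EBIT − 84,000) × 1,720,000.
EBIT × (1,720,000 − 910,000) = 84,000 × 1,720,000 − 22,000 × 910,000 = 124,460,000,000, so EBIT = 124,460,000,000 ÷ 810,000 = 153,654.32.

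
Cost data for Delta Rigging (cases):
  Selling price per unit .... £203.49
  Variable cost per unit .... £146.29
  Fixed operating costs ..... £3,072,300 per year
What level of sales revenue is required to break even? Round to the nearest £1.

£10,929,761

CM per unit = £203.49 − £146.29 = £57.20; CM ratio = £57.20 / £203.49 = 0.2811.
Break-even revenue = fixed costs × price ÷ CM = £3,072,300 × £203.49 ÷ £57.20 = £10,929,761.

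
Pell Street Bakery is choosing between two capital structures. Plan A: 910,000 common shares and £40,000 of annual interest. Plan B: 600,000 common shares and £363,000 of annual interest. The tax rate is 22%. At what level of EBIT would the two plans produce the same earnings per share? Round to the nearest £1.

Set EPS_A = EPS_B: (EBIT − £40,000)(1 − 0.22) ÷ 910,000 = (EBIT − £363,000)(1 − 0.22) ÷ 600,000.
Cancelling (1 − t) and cross-multiplying: 600,000·(EBIT − 40,000) = 910,000·(EBIT − 363,000).
Solving, EBIT = (363,000·910,000 − 40,000·600,000) / (910,000 − 600,000) = 306,330,000,000 / 310,000 = 988,161.29.

£988,161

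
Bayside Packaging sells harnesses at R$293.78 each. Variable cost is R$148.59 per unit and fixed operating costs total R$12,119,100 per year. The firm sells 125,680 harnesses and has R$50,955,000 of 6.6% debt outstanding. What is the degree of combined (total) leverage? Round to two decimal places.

6.60

At 125,680 units, contribution = 125,680 × R$145.19 = R$18,247,479.20.
Operating income = contribution − fixed costs = R$18,247,479.20 − R$12,119,100 = R$6,128,379.20. Interest = R$3,363,030.00, so EBIT − I = R$2,765,349.20.
Degree of total leverage = total CM / (EBIT − interest) = R$18,247,479.20 / R$2,765,349.20 = 6.5986.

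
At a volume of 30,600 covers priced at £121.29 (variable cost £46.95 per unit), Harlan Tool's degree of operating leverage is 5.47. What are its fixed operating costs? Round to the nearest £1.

£1,858,935

Contribution at this volume is 30,600 × £74.34 = £2,274,804.00.
DOL = contribution / EBIT, so EBIT = £2,274,804.00 / 5.47 = £415,869.10.
And FC = contribution − EBIT = £2,274,804.00 − £415,869.10 = £1,858,935.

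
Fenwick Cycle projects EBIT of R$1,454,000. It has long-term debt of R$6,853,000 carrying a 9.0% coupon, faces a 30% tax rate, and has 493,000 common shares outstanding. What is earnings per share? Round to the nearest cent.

Pre-tax income = R$1,454,000 − R$616,770.00 = R$837,230.00.
After tax at 30%: net income = R$837,230.00 × 0.70 = R$586,061.00.
EPS = R$586,061.00 ÷ 493,000 = R$1.19.

R$1.19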